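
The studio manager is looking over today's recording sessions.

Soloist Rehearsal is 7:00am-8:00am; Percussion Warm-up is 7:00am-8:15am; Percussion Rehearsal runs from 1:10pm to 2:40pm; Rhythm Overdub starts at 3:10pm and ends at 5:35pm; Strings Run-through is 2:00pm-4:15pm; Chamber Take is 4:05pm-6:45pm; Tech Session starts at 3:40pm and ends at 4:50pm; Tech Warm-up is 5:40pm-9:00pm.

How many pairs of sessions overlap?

9

Two intervals overlap when each starts before the other ends.
Sorted by start: Soloist Rehearsal, Percussion Warm-up, Percussion Rehearsal, Strings Run-through, Rhythm Overdub, Tech Session, Chamber Take, Tech Warm-up.
Percussion Warm-up starts before Soloist Rehearsal ends → Soloist Rehearsal and Percussion Warm-up overlap.
Percussion Rehearsal starts after Soloist Rehearsal ends, so Soloist Rehearsal has no further overlaps.
Percussion Rehearsal starts after Percussion Warm-up ends, so Percussion Warm-up has no further overlaps.
Strings Run-through starts before Percussion Rehearsal ends → Percussion Rehearsal and Strings Run-through overlap.
Rhythm Overdub starts after Percussion Rehearsal ends, so Percussion Rehearsal has no further overlaps.
Rhythm Overdub starts before Strings Run-through ends → Strings Run-through and Rhythm Overdub overlap.
Tech Session starts before Strings Run-through ends → Strings Run-through and Tech Session overlap.
Chamber Take starts before Strings Run-through ends → Strings Run-through and Chamber Take overlap.
Tech Warm-up starts after Strings Run-through ends.
Tech Session starts before Rhythm Overdub ends → Rhythm Overdub and Tech Session overlap.
Chamber Take starts before Rhythm Overdub ends → Rhythm Overdub and Chamber Take overlap.
Tech Warm-up starts after Rhythm Overdub ends.
Chamber Take starts before Tech Session ends → Tech Session and Chamber Take overlap.
Tech Warm-up starts after Tech Session ends.
Tech Warm-up starts before Chamber Take ends → Chamber Take and Tech Warm-up overlap.
Overlapping pairs: Chamber Take & Rhythm Overdub, Chamber Take & Strings Run-through, Chamber Take & Tech Session, Chamber Take & Tech Warm-up, Percussion Rehearsal & Strings Run-through, Percussion Warm-up & Soloist Rehearsal, Rhythm Overdub & Strings Run-through, Rhythm Overdub & Tech Session, Strings Run-through & Tech Session — 9 in total.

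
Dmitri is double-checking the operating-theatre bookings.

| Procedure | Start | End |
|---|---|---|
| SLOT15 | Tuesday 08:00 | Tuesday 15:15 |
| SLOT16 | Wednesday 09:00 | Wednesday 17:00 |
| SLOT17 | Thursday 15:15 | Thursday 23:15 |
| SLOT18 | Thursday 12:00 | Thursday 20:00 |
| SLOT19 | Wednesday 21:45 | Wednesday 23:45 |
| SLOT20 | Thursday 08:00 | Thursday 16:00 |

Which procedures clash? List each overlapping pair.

SLOT17 & SLOT18, SLOT17 & SLOT20, SLOT18 & SLOT20

Sorted by start: SLOT15, SLOT16, SLOT19, SLOT20, SLOT18, SLOT17.
SLOT16 starts after SLOT15 ends — done with SLOT15.
SLOT19 starts after SLOT16 ends — done with SLOT16.
SLOT20 starts after SLOT19 ends — done with SLOT19.
SLOT18 starts before SLOT20 ends → SLOT20 and SLOT18 overlap.
SLOT17 starts before SLOT20 ends → SLOT20 and SLOT17 overlap.
SLOT17 starts before SLOT18 ends → SLOT18 and SLOT17 overlap.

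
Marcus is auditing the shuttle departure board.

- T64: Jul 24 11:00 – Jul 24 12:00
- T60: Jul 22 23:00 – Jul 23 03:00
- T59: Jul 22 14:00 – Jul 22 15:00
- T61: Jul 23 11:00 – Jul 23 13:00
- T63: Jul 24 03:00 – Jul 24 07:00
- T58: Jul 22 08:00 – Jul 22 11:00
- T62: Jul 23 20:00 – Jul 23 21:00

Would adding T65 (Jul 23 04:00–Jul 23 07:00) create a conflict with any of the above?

T58: ends Jul 22 11:00 at or before T65 starts Jul 23 04:00 → clear.
T59: ends Jul 22 15:00 at or before T65 starts Jul 23 04:00 → clear.
T60: ends Jul 23 03:00 at or before T65 starts Jul 23 04:00 → clear.
T61: starts Jul 23 11:00 at or after T65 ends Jul 23 07:00 → clear.
T62: starts Jul 23 20:00 at or after T65 ends Jul 23 07:00 → clear.
T63: starts Jul 24 03:00 at or after T65 ends Jul 23 07:00 → clear.
T64: starts Jul 24 11:00 at or after T65 ends Jul 23 07:00 → clear.

No — it doesn't clash with anything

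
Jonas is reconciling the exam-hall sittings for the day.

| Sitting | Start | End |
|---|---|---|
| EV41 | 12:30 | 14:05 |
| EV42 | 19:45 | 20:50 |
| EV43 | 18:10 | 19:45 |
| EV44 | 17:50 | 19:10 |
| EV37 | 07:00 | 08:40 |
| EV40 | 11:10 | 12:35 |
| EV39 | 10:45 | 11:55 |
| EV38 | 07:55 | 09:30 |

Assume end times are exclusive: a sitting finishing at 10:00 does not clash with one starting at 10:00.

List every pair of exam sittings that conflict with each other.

Sorted by start: EV37, EV38, EV39, EV40, EV41, EV44, EV43, EV42.
EV38 starts before EV37 ends → EV37 and EV38 overlap.
EV39 starts after EV37 ends — done with EV37.
EV39 starts after EV38 ends — done with EV38.
EV40 starts before EV39 ends → EV39 and EV40 overlap.
EV41 starts after EV39 ends — done with EV39.
EV41 starts before EV40 ends → EV40 and EV41 overlap.
EV44 starts after EV40 ends — done with EV40.
EV44 starts after EV41 ends — done with EV41.
EV43 starts before EV44 ends → EV44 and EV43 overlap.
EV42 starts after EV44 ends.
EV42 starts exactly when EV43 ends (back-to-back, no overlap).

EV37 & EV38, EV39 & EV40, EV40 & EV41, EV43 & EV44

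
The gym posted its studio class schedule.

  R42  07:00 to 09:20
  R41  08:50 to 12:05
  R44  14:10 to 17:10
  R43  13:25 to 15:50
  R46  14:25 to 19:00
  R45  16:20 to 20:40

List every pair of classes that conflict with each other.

R41 & R42, R43 & R44, R43 & R46, R44 & R45, R44 & R46, R45 & R46

Two intervals overlap when each starts before the other ends.
Sorted by start: R42, R41, R43, R44, R46, R45.
R41 starts before R42 ends → R42 and R41 overlap.
R43 starts after R42 ends, so R42 has no further overlaps.
R43 starts after R41 ends, so R41 has no further overlaps.
R44 starts before R43 ends → R43 and R44 overlap.
R46 starts before R43 ends → R43 and R46 overlap.
R45 starts after R43 ends.
R46 starts before R44 ends → R44 and R46 overlap.
R45 starts before R44 ends → R44 and R45 overlap.
R45 starts before R46 ends → R46 and R45 overlap.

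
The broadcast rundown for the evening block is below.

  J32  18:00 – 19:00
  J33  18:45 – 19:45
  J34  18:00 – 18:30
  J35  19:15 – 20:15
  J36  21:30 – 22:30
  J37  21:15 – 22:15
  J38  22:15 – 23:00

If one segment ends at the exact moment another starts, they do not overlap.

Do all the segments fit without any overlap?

No

Two intervals overlap when each starts before the other ends.
Sorted by start: J32, J34, J33, J35, J37, J36, J38.
J34 starts before J32 ends → J32 and J34 overlap.
That's a conflict, so the schedule is not conflict-free.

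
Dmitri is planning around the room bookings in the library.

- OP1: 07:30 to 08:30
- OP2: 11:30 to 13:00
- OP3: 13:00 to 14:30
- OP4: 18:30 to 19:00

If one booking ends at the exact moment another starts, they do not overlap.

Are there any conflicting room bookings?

No

Two intervals overlap when each starts before the other ends.
Sorted by start: OP1, OP2, OP3, OP4.
OP2 starts after OP1 ends — done with OP1.
OP3 starts exactly when OP2 ends (back-to-back, no overlap) — done with OP2.
OP4 starts after OP3 ends.
Every pair is clear; the schedule has no overlaps.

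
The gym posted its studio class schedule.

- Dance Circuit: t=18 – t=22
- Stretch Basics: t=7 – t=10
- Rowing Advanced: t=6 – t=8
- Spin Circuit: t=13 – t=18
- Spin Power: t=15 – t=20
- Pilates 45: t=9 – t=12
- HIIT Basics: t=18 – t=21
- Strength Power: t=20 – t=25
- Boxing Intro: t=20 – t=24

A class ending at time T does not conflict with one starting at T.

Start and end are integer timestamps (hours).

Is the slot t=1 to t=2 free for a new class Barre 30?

Rowing Advanced: starts t=6 at or after Barre 30 ends t=2 → clear.
Stretch Basics: starts t=7 at or after Barre 30 ends t=2 → clear.
Pilates 45: starts t=9 at or after Barre 30 ends t=2 → clear.
Spin Circuit: starts t=13 at or after Barre 30 ends t=2 → clear.
Spin Power: starts t=15 at or after Barre 30 ends t=2 → clear.
Dance Circuit: starts t=18 at or after Barre 30 ends t=2 → clear.
HIIT Basics: starts t=18 at or after Barre 30 ends t=2 → clear.
Strength Power: starts t=20 at or after Barre 30 ends t=2 → clear.
Boxing Intro: starts t=20 at or after Barre 30 ends t=2 → clear.

Yes — the slot is free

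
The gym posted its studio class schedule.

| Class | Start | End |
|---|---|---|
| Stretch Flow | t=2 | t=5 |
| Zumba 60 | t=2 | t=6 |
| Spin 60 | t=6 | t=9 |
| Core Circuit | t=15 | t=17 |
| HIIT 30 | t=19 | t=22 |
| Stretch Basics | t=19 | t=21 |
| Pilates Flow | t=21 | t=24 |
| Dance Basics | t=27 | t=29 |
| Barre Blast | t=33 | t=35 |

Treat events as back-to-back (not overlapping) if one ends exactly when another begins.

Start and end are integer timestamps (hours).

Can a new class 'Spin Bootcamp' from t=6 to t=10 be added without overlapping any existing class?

Stretch Flow: ends t=5 at or before Spin Bootcamp starts t=6 → clear.
Zumba 60: ends t=6 at or before Spin Bootcamp starts t=6 → clear.
Spin 60: starts t=6 before Spin Bootcamp ends t=10, and ends t=9 after Spin Bootcamp starts t=6 → overlap.
Core Circuit: starts t=15 at or after Spin Bootcamp ends t=10 → clear.
HIIT 30: starts t=19 at or after Spin Bootcamp ends t=10 → clear.
Stretch Basics: starts t=19 at or after Spin Bootcamp ends t=10 → clear.
Pilates Flow: starts t=21 at or after Spin Bootcamp ends t=10 → clear.
Dance Basics: starts t=27 at or after Spin Bootcamp ends t=10 → clear.
Barre Blast: starts t=33 at or after Spin Bootcamp ends t=10 → clear.
Spin Bootcamp overlaps Spin 60.

No — it overlaps Spin 60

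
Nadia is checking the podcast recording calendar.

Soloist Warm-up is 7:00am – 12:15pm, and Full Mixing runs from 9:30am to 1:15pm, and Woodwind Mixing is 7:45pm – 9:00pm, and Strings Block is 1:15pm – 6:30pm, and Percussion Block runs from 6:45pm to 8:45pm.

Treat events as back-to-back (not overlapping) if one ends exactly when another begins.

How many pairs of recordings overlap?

2

Sorted by start: Soloist Warm-up, Full Mixing, Strings Block, Percussion Block, Woodwind Mixing.
Full Mixing starts before Soloist Warm-up ends → Soloist Warm-up and Full Mixing overlap.
Strings Block starts after Soloist Warm-up ends; Soloist Warm-up is clear from here.
Strings Block starts exactly when Full Mixing ends (back-to-back, no overlap); Full Mixing is clear from here.
Percussion Block starts after Strings Block ends; Strings Block is clear from here.
Woodwind Mixing starts before Percussion Block ends → Percussion Block and Woodwind Mixing overlap.
Overlapping pairs: Full Mixing & Soloist Warm-up, Percussion Block & Woodwind Mixing — 2 in total.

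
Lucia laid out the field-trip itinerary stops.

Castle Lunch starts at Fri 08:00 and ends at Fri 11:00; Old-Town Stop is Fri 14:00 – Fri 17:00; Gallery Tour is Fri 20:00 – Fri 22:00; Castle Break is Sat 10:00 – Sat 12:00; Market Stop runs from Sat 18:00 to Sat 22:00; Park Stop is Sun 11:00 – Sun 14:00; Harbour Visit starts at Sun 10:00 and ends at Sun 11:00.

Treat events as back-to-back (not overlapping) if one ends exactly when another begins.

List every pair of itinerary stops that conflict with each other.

Sorted by start: Castle Lunch, Old-Town Stop, Gallery Tour, Castle Break, Market Stop, Harbour Visit, Park Stop.
Old-Town Stop starts after Castle Lunch ends, so nothing later overlaps Castle Lunch either.
Gallery Tour starts after Old-Town Stop ends, so nothing later overlaps Old-Town Stop either.
Castle Break starts after Gallery Tour ends, so nothing later overlaps Gallery Tour either.
Market Stop starts after Castle Break ends, so nothing later overlaps Castle Break either.
Harbour Visit starts after Market Stop ends, so nothing later overlaps Market Stop either.
Park Stop starts exactly when Harbour Visit ends (back-to-back, no overlap).

no conflicts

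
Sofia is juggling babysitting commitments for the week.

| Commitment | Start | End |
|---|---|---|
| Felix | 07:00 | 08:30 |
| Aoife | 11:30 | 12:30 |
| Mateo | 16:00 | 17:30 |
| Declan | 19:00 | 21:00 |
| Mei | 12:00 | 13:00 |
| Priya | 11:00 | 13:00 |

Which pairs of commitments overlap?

Aoife & Mei, Aoife & Priya, Mei & Priya

Check each pair: they overlap iff neither finishes before the other starts.
Sorted by start: Felix, Priya, Aoife, Mei, Mateo, Declan.
Priya starts after Felix ends, so nothing later overlaps Felix either.
Aoife starts before Priya ends → Priya and Aoife overlap.
Mei starts before Priya ends → Priya and Mei overlap.
Mateo starts after Priya ends, so nothing later overlaps Priya either.
Mei starts before Aoife ends → Aoife and Mei overlap.
Mateo starts after Aoife ends, so nothing later overlaps Aoife either.
Mateo starts after Mei ends, so nothing later overlaps Mei either.
Declan starts after Mateo ends.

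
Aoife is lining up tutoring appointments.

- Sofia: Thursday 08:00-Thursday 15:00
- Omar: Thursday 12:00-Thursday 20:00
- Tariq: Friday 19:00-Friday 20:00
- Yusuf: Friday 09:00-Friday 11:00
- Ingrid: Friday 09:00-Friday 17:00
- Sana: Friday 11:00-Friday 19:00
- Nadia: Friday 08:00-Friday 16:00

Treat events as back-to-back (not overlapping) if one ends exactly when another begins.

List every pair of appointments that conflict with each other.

Sorted by start: Sofia, Omar, Nadia, Yusuf, Ingrid, Sana, Tariq.
Omar starts before Sofia ends → Sofia and Omar overlap.
Nadia starts after Sofia ends — done with Sofia.
Nadia starts after Omar ends — done with Omar.
Yusuf starts before Nadia ends → Nadia and Yusuf overlap.
Ingrid starts before Nadia ends → Nadia and Ingrid overlap.
Sana starts before Nadia ends → Nadia and Sana overlap.
Tariq starts after Nadia ends.
Ingrid starts before Yusuf ends → Yusuf and Ingrid overlap.
Sana starts exactly when Yusuf ends (back-to-back, no overlap) — done with Yusuf.
Sana starts before Ingrid ends → Ingrid and Sana overlap.
Tariq starts after Ingrid ends.
Tariq starts exactly when Sana ends (back-to-back, no overlap).

Ingrid & Nadia, Ingrid & Sana, Ingrid & Yusuf, Nadia & Sana, Nadia & Yusuf, Omar & Sofia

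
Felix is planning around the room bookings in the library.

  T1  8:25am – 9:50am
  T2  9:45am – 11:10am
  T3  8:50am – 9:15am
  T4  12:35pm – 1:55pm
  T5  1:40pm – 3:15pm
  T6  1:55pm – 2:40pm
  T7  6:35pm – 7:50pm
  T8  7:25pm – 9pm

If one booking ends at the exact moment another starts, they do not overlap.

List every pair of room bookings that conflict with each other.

Sorted by start: T1, T3, T2, T4, T5, T6, T7, T8.
T3 starts before T1 ends → T1 and T3 overlap.
T2 starts before T1 ends → T1 and T2 overlap.
T4 starts after T1 ends; T1 is clear from here.
T2 starts after T3 ends; T3 is clear from here.
T4 starts after T2 ends; T2 is clear from here.
T5 starts before T4 ends → T4 and T5 overlap.
T6 starts exactly when T4 ends (back-to-back, no overlap); T4 is clear from here.
T6 starts before T5 ends → T5 and T6 overlap.
T7 starts after T5 ends; T5 is clear from here.
T7 starts after T6 ends; T6 is clear from here.
T8 starts before T7 ends → T7 and T8 overlap.

T1 & T2, T1 & T3, T4 & T5, T5 & T6, T7 & T8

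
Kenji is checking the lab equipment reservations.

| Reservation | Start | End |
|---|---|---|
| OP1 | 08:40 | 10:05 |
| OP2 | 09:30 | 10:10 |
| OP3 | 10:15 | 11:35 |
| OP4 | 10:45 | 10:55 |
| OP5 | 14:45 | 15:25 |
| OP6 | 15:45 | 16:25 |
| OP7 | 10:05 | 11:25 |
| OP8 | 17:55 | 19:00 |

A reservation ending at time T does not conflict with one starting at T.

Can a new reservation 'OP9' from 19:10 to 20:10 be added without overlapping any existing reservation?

Yes — the slot is free

OP1: ends 10:05 at or before OP9 starts 19:10 → clear.
OP2: ends 10:10 at or before OP9 starts 19:10 → clear.
OP7: ends 11:25 at or before OP9 starts 19:10 → clear.
OP3: ends 11:35 at or before OP9 starts 19:10 → clear.
OP4: ends 10:55 at or before OP9 starts 19:10 → clear.
OP5: ends 15:25 at or before OP9 starts 19:10 → clear.
OP6: ends 16:25 at or before OP9 starts 19:10 → clear.
OP8: ends 19:00 at or before OP9 starts 19:10 → clear.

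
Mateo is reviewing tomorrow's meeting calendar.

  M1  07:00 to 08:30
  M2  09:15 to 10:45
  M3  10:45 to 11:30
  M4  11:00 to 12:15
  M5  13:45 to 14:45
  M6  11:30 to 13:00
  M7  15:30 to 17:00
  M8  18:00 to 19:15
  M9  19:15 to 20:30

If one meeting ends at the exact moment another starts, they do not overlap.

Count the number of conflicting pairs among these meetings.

Two intervals overlap when each starts before the other ends.
Sorted by start: M1, M2, M3, M4, M6, M5, M7, M8, M9.
M2 starts after M1 ends — done with M1.
M3 starts exactly when M2 ends (back-to-back, no overlap) — done with M2.
M4 starts before M3 ends → M3 and M4 overlap.
M6 starts exactly when M3 ends (back-to-back, no overlap) — done with M3.
M6 starts before M4 ends → M4 and M6 overlap.
M5 starts after M4 ends — done with M4.
M5 starts after M6 ends — done with M6.
M7 starts after M5 ends — done with M5.
M8 starts after M7 ends — done with M7.
M9 starts exactly when M8 ends (back-to-back, no overlap).
Overlapping pairs: M3 & M4, M4 & M6 — 2 in total.

2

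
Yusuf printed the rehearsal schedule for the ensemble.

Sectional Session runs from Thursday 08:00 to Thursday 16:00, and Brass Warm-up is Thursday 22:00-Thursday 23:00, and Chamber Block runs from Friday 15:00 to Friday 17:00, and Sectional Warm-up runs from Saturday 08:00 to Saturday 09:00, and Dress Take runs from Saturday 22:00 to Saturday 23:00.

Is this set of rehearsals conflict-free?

Yes

Sorted by start: Sectional Session, Brass Warm-up, Chamber Block, Sectional Warm-up, Dress Take.
Brass Warm-up starts after Sectional Session ends; Sectional Session is clear from here.
Chamber Block starts after Brass Warm-up ends; Brass Warm-up is clear from here.
Sectional Warm-up starts after Chamber Block ends; Chamber Block is clear from here.
Dress Take starts after Sectional Warm-up ends.
Every pair is clear; the schedule has no overlaps.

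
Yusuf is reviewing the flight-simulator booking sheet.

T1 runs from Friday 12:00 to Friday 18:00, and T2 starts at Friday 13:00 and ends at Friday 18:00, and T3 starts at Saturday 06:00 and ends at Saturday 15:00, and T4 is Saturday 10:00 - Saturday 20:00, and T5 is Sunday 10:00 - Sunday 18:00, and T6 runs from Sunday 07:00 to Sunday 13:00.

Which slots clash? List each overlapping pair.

T1 & T2, T3 & T4, T5 & T6

Sorted by start: T1, T2, T3, T4, T6, T5.
T2 starts before T1 ends → T1 and T2 overlap.
T3 starts after T1 ends — done with T1.
T3 starts after T2 ends — done with T2.
T4 starts before T3 ends → T3 and T4 overlap.
T6 starts after T3 ends — done with T3.
T6 starts after T4 ends — done with T4.
T5 starts before T6 ends → T6 and T5 overlap.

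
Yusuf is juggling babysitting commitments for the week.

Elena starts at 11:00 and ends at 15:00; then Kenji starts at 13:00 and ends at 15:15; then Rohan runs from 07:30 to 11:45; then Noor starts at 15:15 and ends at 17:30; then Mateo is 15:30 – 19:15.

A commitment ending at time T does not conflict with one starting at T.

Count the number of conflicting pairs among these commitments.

Sorted by start: Rohan, Elena, Kenji, Noor, Mateo.
Elena starts before Rohan ends → Rohan and Elena overlap.
Kenji starts after Rohan ends, so nothing later overlaps Rohan either.
Kenji starts before Elena ends → Elena and Kenji overlap.
Noor starts after Elena ends, so nothing later overlaps Elena either.
Noor starts exactly when Kenji ends (back-to-back, no overlap), so nothing later overlaps Kenji either.
Mateo starts before Noor ends → Noor and Mateo overlap.
Overlapping pairs: Elena & Kenji, Elena & Rohan, Mateo & Noor — 3 in total.

3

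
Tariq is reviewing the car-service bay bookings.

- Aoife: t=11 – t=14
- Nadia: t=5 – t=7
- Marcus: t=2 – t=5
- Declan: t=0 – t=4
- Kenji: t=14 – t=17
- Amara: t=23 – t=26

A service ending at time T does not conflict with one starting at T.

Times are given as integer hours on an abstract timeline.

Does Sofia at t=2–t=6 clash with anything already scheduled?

Yes — it overlaps Declan, Marcus, Nadia

Declan: starts t=0 before Sofia ends t=6, and ends t=4 after Sofia starts t=2 → overlap.
Marcus: starts t=2 before Sofia ends t=6, and ends t=5 after Sofia starts t=2 → overlap.
Nadia: starts t=5 before Sofia ends t=6, and ends t=7 after Sofia starts t=2 → overlap.
Aoife: starts t=11 at or after Sofia ends t=6 → clear.
Kenji: starts t=14 at or after Sofia ends t=6 → clear.
Amara: starts t=23 at or after Sofia ends t=6 → clear.
Sofia overlaps Marcus, Declan, Nadia.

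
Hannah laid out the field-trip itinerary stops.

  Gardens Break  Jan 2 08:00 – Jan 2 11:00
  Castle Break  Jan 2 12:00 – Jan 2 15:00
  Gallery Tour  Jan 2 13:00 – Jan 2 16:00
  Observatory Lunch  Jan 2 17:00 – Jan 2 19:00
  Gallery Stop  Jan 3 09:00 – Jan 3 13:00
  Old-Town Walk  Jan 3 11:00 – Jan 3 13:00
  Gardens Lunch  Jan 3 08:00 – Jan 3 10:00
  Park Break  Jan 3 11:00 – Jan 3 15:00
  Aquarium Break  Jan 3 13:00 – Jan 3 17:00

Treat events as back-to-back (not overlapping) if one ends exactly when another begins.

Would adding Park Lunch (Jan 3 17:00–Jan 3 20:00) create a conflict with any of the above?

Gardens Break: ends Jan 2 11:00 at or before Park Lunch starts Jan 3 17:00 → clear.
Castle Break: ends Jan 2 15:00 at or before Park Lunch starts Jan 3 17:00 → clear.
Gallery Tour: ends Jan 2 16:00 at or before Park Lunch starts Jan 3 17:00 → clear.
Observatory Lunch: ends Jan 2 19:00 at or before Park Lunch starts Jan 3 17:00 → clear.
Gardens Lunch: ends Jan 3 10:00 at or before Park Lunch starts Jan 3 17:00 → clear.
Gallery Stop: ends Jan 3 13:00 at or before Park Lunch starts Jan 3 17:00 → clear.
Old-Town Walk: ends Jan 3 13:00 at or before Park Lunch starts Jan 3 17:00 → clear.
Park Break: ends Jan 3 15:00 at or before Park Lunch starts Jan 3 17:00 → clear.
Aquarium Break: ends Jan 3 17:00 at or before Park Lunch starts Jan 3 17:00 → clear.

No — it doesn't clash with anything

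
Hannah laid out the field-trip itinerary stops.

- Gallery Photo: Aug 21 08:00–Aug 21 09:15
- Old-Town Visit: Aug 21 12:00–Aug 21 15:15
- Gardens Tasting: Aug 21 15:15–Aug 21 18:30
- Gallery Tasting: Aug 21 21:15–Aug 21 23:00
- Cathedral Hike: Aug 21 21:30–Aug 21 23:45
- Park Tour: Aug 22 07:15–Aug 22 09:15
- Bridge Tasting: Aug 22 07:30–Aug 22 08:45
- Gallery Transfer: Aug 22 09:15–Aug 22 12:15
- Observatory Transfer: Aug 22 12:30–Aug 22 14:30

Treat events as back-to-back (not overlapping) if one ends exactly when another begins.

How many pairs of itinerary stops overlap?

2

Check each pair: they overlap iff neither finishes before the other starts.
Sorted by start: Gallery Photo, Old-Town Visit, Gardens Tasting, Gallery Tasting, Cathedral Hike, Park Tour, Bridge Tasting, Gallery Transfer, Observatory Transfer.
Old-Town Visit starts after Gallery Photo ends; Gallery Photo is clear from here.
Gardens Tasting starts exactly when Old-Town Visit ends (back-to-back, no overlap); Old-Town Visit is clear from here.
Gallery Tasting starts after Gardens Tasting ends; Gardens Tasting is clear from here.
Cathedral Hike starts before Gallery Tasting ends → Gallery Tasting and Cathedral Hike overlap.
Park Tour starts after Gallery Tasting ends; Gallery Tasting is clear from here.
Park Tour starts after Cathedral Hike ends; Cathedral Hike is clear from here.
Bridge Tasting starts before Park Tour ends → Park Tour and Bridge Tasting overlap.
Gallery Transfer starts exactly when Park Tour ends (back-to-back, no overlap); Park Tour is clear from here.
Gallery Transfer starts after Bridge Tasting ends; Bridge Tasting is clear from here.
Observatory Transfer starts after Gallery Transfer ends.
Overlapping pairs: Bridge Tasting & Park Tour, Cathedral Hike & Gallery Tasting — 2 in total.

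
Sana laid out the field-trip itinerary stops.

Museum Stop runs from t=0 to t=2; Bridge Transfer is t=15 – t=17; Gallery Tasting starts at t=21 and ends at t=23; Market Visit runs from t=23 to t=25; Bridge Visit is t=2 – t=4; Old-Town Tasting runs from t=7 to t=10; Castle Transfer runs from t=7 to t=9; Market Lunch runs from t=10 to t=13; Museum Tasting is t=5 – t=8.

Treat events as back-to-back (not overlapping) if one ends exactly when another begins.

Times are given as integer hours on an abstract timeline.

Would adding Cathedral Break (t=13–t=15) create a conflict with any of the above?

Museum Stop: ends t=2 at or before Cathedral Break starts t=13 → clear.
Bridge Visit: ends t=4 at or before Cathedral Break starts t=13 → clear.
Museum Tasting: ends t=8 at or before Cathedral Break starts t=13 → clear.
Old-Town Tasting: ends t=10 at or before Cathedral Break starts t=13 → clear.
Castle Transfer: ends t=9 at or before Cathedral Break starts t=13 → clear.
Market Lunch: ends t=13 at or before Cathedral Break starts t=13 → clear.
Bridge Transfer: starts t=15 at or after Cathedral Break ends t=15 → clear.
Gallery Tasting: starts t=21 at or after Cathedral Break ends t=15 → clear.
Market Visit: starts t=23 at or after Cathedral Break ends t=15 → clear.

No — it doesn't clash with anything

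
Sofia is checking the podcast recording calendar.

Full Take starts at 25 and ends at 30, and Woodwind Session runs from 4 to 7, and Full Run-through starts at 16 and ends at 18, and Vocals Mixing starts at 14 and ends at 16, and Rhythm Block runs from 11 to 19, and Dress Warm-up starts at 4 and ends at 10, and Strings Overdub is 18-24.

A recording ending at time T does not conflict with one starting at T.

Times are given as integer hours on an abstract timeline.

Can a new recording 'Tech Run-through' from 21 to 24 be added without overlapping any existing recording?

No — it overlaps Strings Overdub

Dress Warm-up: ends 10 at or before Tech Run-through starts 21 → clear.
Woodwind Session: ends 7 at or before Tech Run-through starts 21 → clear.
Rhythm Block: ends 19 at or before Tech Run-through starts 21 → clear.
Vocals Mixing: ends 16 at or before Tech Run-through starts 21 → clear.
Full Run-through: ends 18 at or before Tech Run-through starts 21 → clear.
Strings Overdub: starts 18 before Tech Run-through ends 24, and ends 24 after Tech Run-through starts 21 → overlap.
Full Take: starts 25 at or after Tech Run-through ends 24 → clear.
Tech Run-through overlaps Strings Overdub.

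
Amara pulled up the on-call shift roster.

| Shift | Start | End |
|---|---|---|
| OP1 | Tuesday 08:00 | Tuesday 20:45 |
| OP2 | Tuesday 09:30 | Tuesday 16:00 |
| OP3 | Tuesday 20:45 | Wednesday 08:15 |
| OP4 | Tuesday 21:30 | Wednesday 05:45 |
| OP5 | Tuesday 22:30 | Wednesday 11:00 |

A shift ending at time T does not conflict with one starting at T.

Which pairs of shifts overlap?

Two intervals overlap when each starts before the other ends.
Sorted by start: OP1, OP2, OP3, OP4, OP5.
OP2 starts before OP1 ends → OP1 and OP2 overlap.
OP3 starts exactly when OP1 ends (back-to-back, no overlap) — done with OP1.
OP3 starts after OP2 ends — done with OP2.
OP4 starts before OP3 ends → OP3 and OP4 overlap.
OP5 starts before OP3 ends → OP3 and OP5 overlap.
OP5 starts before OP4 ends → OP4 and OP5 overlap.

OP1 & OP2, OP3 & OP4, OP3 & OP5, OP4 & OP5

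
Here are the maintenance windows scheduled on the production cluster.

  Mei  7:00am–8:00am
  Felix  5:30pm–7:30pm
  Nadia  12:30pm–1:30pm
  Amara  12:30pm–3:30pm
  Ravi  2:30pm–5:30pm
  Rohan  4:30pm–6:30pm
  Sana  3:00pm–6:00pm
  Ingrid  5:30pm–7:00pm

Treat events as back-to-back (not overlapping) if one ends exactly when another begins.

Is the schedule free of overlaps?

No

Sorted by start: Mei, Nadia, Amara, Ravi, Sana, Rohan, Felix, Ingrid.
Nadia starts after Mei ends, so nothing later overlaps Mei either.
Amara starts before Nadia ends → Nadia and Amara overlap.
That's a conflict, so the schedule is not conflict-free.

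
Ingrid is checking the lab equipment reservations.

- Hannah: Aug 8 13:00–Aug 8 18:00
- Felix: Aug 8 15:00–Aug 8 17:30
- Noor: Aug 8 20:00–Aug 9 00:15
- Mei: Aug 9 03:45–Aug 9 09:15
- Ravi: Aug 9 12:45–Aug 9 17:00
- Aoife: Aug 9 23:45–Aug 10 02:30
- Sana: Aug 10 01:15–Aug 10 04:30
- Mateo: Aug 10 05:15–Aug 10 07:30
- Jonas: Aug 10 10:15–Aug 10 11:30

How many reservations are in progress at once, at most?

Walk through starts and ends in time order (an end at T is processed before a start at T):
Aug 8 13:00 start Hannah → 1
Aug 8 15:00 start Felix → 2
Aug 8 17:30 end Felix → 1
Aug 8 18:00 end Hannah → 0
Aug 8 20:00 start Noor → 1
Aug 9 00:15 end Noor → 0
Aug 9 03:45 start Mei → 1
Aug 9 09:15 end Mei → 0
Aug 9 12:45 start Ravi → 1
Aug 9 17:00 end Ravi → 0
Aug 9 23:45 start Aoife → 1
Aug 10 01:15 start Sana → 2
Aug 10 02:30 end Aoife → 1
Aug 10 04:30 end Sana → 0
Aug 10 05:15 start Mateo → 1
Aug 10 07:30 end Mateo → 0
Aug 10 10:15 start Jonas → 1
Aug 10 11:30 end Jonas → 0
Peak is 2, at Aug 8 15:00 (Felix, Hannah).

2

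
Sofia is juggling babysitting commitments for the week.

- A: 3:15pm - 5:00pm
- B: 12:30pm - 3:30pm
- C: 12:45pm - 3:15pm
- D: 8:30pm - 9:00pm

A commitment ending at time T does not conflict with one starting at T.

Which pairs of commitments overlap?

Two intervals overlap when each starts before the other ends.
Sorted by start: B, C, A, D.
C starts before B ends → B and C overlap.
A starts before B ends → B and A overlap.
D starts after B ends.
A starts exactly when C ends (back-to-back, no overlap) — done with C.
D starts after A ends.

A & B, B & C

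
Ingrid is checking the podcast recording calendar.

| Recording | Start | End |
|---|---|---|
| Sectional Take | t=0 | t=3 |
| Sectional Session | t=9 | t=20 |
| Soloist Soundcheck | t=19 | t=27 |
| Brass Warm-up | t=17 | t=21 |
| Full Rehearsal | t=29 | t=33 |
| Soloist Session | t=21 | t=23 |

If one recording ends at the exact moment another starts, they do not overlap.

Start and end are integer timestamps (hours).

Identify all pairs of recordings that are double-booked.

Brass Warm-up & Sectional Session, Brass Warm-up & Soloist Soundcheck, Sectional Session & Soloist Soundcheck, Soloist Session & Soloist Soundcheck

Sorted by start: Sectional Take, Sectional Session, Brass Warm-up, Soloist Soundcheck, Soloist Session, Full Rehearsal.
Sectional Session starts after Sectional Take ends, so Sectional Take has no further overlaps.
Brass Warm-up starts before Sectional Session ends → Sectional Session and Brass Warm-up overlap.
Soloist Soundcheck starts before Sectional Session ends → Sectional Session and Soloist Soundcheck overlap.
Soloist Session starts after Sectional Session ends, so Sectional Session has no further overlaps.
Soloist Soundcheck starts before Brass Warm-up ends → Brass Warm-up and Soloist Soundcheck overlap.
Soloist Session starts exactly when Brass Warm-up ends (back-to-back, no overlap), so Brass Warm-up has no further overlaps.
Soloist Session starts before Soloist Soundcheck ends → Soloist Soundcheck and Soloist Session overlap.
Full Rehearsal starts after Soloist Soundcheck ends.
Full Rehearsal starts after Soloist Session ends.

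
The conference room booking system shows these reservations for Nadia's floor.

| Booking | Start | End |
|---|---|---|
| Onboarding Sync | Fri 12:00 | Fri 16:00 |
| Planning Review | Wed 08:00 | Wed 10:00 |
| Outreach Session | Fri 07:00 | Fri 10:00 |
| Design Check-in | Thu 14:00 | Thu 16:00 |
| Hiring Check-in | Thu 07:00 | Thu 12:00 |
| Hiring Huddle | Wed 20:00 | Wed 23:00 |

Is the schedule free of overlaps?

Yes

Sorted by start: Planning Review, Hiring Huddle, Hiring Check-in, Design Check-in, Outreach Session, Onboarding Sync.
Hiring Huddle starts after Planning Review ends, so nothing later overlaps Planning Review either.
Hiring Check-in starts after Hiring Huddle ends, so nothing later overlaps Hiring Huddle either.
Design Check-in starts after Hiring Check-in ends, so nothing later overlaps Hiring Check-in either.
Outreach Session starts after Design Check-in ends, so nothing later overlaps Design Check-in either.
Onboarding Sync starts after Outreach Session ends.
Every pair is clear; the schedule has no overlaps.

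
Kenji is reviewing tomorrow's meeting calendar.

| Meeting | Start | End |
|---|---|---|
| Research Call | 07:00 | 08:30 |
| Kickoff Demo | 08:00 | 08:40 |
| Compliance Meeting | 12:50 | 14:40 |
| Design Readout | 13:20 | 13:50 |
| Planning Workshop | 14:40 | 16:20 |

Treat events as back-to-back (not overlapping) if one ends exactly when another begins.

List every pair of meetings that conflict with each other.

Compliance Meeting & Design Readout, Kickoff Demo & Research Call

Two intervals overlap when each starts before the other ends.
Sorted by start: Research Call, Kickoff Demo, Compliance Meeting, Design Readout, Planning Workshop.
Kickoff Demo starts before Research Call ends → Research Call and Kickoff Demo overlap.
Compliance Meeting starts after Research Call ends, so nothing later overlaps Research Call either.
Compliance Meeting starts after Kickoff Demo ends, so nothing later overlaps Kickoff Demo either.
Design Readout starts before Compliance Meeting ends → Compliance Meeting and Design Readout overlap.
Planning Workshop starts exactly when Compliance Meeting ends (back-to-back, no overlap).
Planning Workshop starts after Design Readout ends.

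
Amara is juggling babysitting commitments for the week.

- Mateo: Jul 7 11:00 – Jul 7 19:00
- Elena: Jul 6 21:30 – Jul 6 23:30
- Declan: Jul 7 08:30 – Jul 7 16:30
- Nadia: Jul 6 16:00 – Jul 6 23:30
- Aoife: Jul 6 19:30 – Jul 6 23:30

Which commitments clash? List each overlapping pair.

Aoife & Elena, Aoife & Nadia, Declan & Mateo, Elena & Nadia

Check each pair: they overlap iff neither finishes before the other starts.
Sorted by start: Nadia, Aoife, Elena, Declan, Mateo.
Aoife starts before Nadia ends → Nadia and Aoife overlap.
Elena starts before Nadia ends → Nadia and Elena overlap.
Declan starts after Nadia ends, so nothing later overlaps Nadia either.
Elena starts before Aoife ends → Aoife and Elena overlap.
Declan starts after Aoife ends, so nothing later overlaps Aoife either.
Declan starts after Elena ends, so nothing later overlaps Elena either.
Mateo starts before Declan ends → Declan and Mateo overlap.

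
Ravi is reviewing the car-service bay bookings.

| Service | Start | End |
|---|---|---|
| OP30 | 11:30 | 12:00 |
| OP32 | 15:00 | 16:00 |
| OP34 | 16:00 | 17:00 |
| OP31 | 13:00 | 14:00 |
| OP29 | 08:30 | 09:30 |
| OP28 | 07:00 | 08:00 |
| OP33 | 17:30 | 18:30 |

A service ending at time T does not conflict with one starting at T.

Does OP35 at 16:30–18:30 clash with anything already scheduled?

OP28: ends 08:00 at or before OP35 starts 16:30 → clear.
OP29: ends 09:30 at or before OP35 starts 16:30 → clear.
OP30: ends 12:00 at or before OP35 starts 16:30 → clear.
OP31: ends 14:00 at or before OP35 starts 16:30 → clear.
OP32: ends 16:00 at or before OP35 starts 16:30 → clear.
OP34: starts 16:00 before OP35 ends 18:30, and ends 17:00 after OP35 starts 16:30 → overlap.
OP33: starts 17:30 before OP35 ends 18:30, and ends 18:30 after OP35 starts 16:30 → overlap.
OP35 overlaps OP33, OP34.

Yes — it overlaps OP33, OP34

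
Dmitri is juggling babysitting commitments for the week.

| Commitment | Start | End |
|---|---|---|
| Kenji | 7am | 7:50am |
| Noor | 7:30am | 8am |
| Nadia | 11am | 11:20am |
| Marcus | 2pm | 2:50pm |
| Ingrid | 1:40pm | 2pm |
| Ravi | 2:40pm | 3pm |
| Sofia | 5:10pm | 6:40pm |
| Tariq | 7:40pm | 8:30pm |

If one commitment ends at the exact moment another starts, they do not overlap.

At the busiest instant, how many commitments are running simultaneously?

Sort all start/end points and keep a running count:
7am start Kenji → 1
7:30am start Noor → 2
7:50am end Kenji → 1
8am end Noor → 0
11am start Nadia → 1
11:20am end Nadia → 0
1:40pm start Ingrid → 1
2pm end Ingrid → 0
2pm start Marcus → 1
2:40pm start Ravi → 2
2:50pm end Marcus → 1
3pm end Ravi → 0
5:10pm start Sofia → 1
6:40pm end Sofia → 0
7:40pm start Tariq → 1
8:30pm end Tariq → 0
Peak is 2, at 7:30am (Kenji, Noor).

2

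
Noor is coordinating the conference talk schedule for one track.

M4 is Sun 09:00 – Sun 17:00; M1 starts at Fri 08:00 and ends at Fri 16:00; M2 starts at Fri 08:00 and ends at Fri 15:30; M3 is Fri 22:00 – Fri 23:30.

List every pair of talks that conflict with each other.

M1 & M2

Sorted by start: M1, M2, M3, M4.
M2 starts before M1 ends → M1 and M2 overlap.
M3 starts after M1 ends; M1 is clear from here.
M3 starts after M2 ends; M2 is clear from here.
M4 starts after M3 ends.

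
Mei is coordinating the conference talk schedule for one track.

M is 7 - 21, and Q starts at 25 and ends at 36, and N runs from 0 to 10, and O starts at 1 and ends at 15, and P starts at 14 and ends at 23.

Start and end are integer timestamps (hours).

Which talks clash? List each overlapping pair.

M & N, M & O, M & P, N & O, O & P

Sorted by start: N, O, M, P, Q.
O starts before N ends → N and O overlap.
M starts before N ends → N and M overlap.
P starts after N ends, so N has no further overlaps.
M starts before O ends → O and M overlap.
P starts before O ends → O and P overlap.
Q starts after O ends.
P starts before M ends → M and P overlap.
Q starts after M ends.
Q starts after P ends.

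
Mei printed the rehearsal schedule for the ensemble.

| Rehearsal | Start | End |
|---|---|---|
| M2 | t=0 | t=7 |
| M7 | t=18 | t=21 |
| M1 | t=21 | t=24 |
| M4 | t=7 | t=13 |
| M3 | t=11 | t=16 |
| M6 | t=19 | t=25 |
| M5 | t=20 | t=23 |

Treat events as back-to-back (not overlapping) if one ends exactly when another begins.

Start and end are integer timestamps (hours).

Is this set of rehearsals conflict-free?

Sorted by start: M2, M4, M3, M7, M6, M5, M1.
M4 starts exactly when M2 ends (back-to-back, no overlap) — done with M2.
M3 starts before M4 ends → M4 and M3 overlap.
That's a conflict, so the schedule is not conflict-free.

No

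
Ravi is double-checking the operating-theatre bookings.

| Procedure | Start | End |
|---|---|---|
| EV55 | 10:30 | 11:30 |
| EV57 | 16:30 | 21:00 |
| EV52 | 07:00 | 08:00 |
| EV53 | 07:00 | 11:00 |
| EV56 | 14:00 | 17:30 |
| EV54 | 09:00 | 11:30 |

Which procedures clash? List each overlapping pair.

Two intervals overlap when each starts before the other ends.
Sorted by start: EV52, EV53, EV54, EV55, EV56, EV57.
EV53 starts before EV52 ends → EV52 and EV53 overlap.
EV54 starts after EV52 ends, so EV52 has no further overlaps.
EV54 starts before EV53 ends → EV53 and EV54 overlap.
EV55 starts before EV53 ends → EV53 and EV55 overlap.
EV56 starts after EV53 ends, so EV53 has no further overlaps.
EV55 starts before EV54 ends → EV54 and EV55 overlap.
EV56 starts after EV54 ends, so EV54 has no further overlaps.
EV56 starts after EV55 ends, so EV55 has no further overlaps.
EV57 starts before EV56 ends → EV56 and EV57 overlap.

EV52 & EV53, EV53 & EV54, EV53 & EV55, EV54 & EV55, EV56 & EV57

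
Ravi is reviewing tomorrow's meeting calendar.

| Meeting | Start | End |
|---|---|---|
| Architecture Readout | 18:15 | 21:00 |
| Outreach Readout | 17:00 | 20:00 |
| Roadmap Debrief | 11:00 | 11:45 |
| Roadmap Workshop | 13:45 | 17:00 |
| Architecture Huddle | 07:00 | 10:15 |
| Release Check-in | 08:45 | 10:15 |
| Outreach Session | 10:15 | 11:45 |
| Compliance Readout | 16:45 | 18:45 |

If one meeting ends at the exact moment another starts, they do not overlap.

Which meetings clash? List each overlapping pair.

Two intervals overlap when each starts before the other ends.
Sorted by start: Architecture Huddle, Release Check-in, Outreach Session, Roadmap Debrief, Roadmap Workshop, Compliance Readout, Outreach Readout, Architecture Readout.
Release Check-in starts before Architecture Huddle ends → Architecture Huddle and Release Check-in overlap.
Outreach Session starts exactly when Architecture Huddle ends (back-to-back, no overlap) — done with Architecture Huddle.
Outreach Session starts exactly when Release Check-in ends (back-to-back, no overlap) — done with Release Check-in.
Roadmap Debrief starts before Outreach Session ends → Outreach Session and Roadmap Debrief overlap.
Roadmap Workshop starts after Outreach Session ends — done with Outreach Session.
Roadmap Workshop starts after Roadmap Debrief ends — done with Roadmap Debrief.
Compliance Readout starts before Roadmap Workshop ends → Roadmap Workshop and Compliance Readout overlap.
Outreach Readout starts exactly when Roadmap Workshop ends (back-to-back, no overlap) — done with Roadmap Workshop.
Outreach Readout starts before Compliance Readout ends → Compliance Readout and Outreach Readout overlap.
Architecture Readout starts before Compliance Readout ends → Compliance Readout and Architecture Readout overlap.
Architecture Readout starts before Outreach Readout ends → Outreach Readout and Architecture Readout overlap.

Architecture Huddle & Release Check-in, Architecture Readout & Compliance Readout, Architecture Readout & Outreach Readout, Compliance Readout & Outreach Readout, Compliance Readout & Roadmap Workshop, Outreach Session & Roadmap Debrief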